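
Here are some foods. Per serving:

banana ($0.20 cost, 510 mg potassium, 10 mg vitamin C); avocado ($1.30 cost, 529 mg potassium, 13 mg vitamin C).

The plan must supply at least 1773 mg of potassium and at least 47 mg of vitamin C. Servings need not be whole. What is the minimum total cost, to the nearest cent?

$0.94

Two binding constraints pin down two serving amounts, so the optimal mix uses at most two foods. The candidates are each food alone (scaled to the tighter of potassium/vitamin C) and each pair with both constraints tight.
banana only: max(1773/510, 47/10) = 4.7 servings → $0.94.
avocado only: max(1773/529, 47/13) = 3.615 servings → $4.70.
banana + avocado: intersection lies outside the first quadrant.
Cheapest feasible corner: $0.94.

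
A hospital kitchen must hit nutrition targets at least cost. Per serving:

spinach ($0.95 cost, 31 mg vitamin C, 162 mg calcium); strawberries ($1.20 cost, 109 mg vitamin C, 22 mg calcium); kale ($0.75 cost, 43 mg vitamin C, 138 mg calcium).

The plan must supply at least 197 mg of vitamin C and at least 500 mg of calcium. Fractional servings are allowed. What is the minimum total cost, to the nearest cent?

An LP optimum is at a vertex; with two nutrient constraints at most two foods are used. Check each candidate.
spinach only: max(197/31, 500/162) = 6.355 servings → $6.04.
strawberries only: max(197/109, 500/22) = 22.73 servings → $27.27.
kale only: max(197/43, 500/138) = 4.581 servings → $3.44.
spinach + strawberries with both tight: 2.955 servings and 0.9669 servings → $3.97.
spinach + kale: intersection lies outside the first quadrant.
strawberries + kale with both tight: 0.4034 servings and 3.559 servings → $3.15.
So the least-cost plan costs $3.15.

$3.15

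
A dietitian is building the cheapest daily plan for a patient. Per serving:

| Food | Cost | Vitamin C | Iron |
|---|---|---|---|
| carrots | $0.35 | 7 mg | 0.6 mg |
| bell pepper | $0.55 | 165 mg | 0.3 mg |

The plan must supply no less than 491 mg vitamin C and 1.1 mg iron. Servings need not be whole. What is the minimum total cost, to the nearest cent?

This is a tiny linear program; its minimum lies at a vertex of the feasible set. List the vertices and price them.
carrots only: max(491/7, 1.1/0.6) = 70.14 servings → $24.55.
bell pepper only: max(491/165, 1.1/0.3) = 3.667 servings → $2.02.
carrots + bell pepper with both tight: 0.3529 servings and 2.961 servings → $1.75.
Cheapest feasible corner: $1.75.

$1.75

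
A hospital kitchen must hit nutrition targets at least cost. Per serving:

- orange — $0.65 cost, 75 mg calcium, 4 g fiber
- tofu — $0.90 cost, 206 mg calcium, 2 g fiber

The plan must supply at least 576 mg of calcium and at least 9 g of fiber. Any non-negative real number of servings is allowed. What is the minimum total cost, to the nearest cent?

$2.85

Compare the cost at each extreme point of the feasible region.
orange only: max(576/75, 9/4) = 7.68 servings → $4.99.
tofu only: max(576/206, 9/2) = 4.5 servings → $4.05.
orange + tofu with both tight: 1.042 servings and 2.417 servings → $2.85.
The minimum over all feasible corners is $2.85.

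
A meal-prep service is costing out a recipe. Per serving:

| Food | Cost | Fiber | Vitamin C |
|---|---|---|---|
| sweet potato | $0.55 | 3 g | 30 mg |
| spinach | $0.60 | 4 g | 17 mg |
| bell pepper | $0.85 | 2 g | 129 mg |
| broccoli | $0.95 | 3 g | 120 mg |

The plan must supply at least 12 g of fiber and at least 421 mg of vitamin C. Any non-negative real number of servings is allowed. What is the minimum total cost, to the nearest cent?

Two binding constraints pin down two serving amounts, so the optimal mix uses at most two foods. The candidates are each food alone (scaled to the tighter of fiber/vitamin C) and each pair with both constraints tight.
sweet potato only: max(12/3, 421/30) = 14.03 servings → $7.72.
spinach only: max(12/4, 421/17) = 24.76 servings → $14.86.
bell pepper only: max(12/2, 421/129) = 6 servings → $5.10.
broccoli only: max(12/3, 421/120) = 4 servings → $3.80.
sweet potato + spinach: intersection lies outside the first quadrant.
sweet potato + bell pepper with both tight: 2.159 servings and 2.761 servings → $3.53.
sweet potato + broccoli with both tight: 0.6556 servings and 3.344 servings → $3.54.
spinach + bell pepper with both tight: 1.465 servings and 3.071 servings → $3.49.
spinach + broccoli with both tight: 0.4126 servings and 3.45 servings → $3.52.
bell pepper + broccoli: the both-tight solution has a negative serving — not a feasible corner.
So the least-cost plan costs $3.49.

$3.49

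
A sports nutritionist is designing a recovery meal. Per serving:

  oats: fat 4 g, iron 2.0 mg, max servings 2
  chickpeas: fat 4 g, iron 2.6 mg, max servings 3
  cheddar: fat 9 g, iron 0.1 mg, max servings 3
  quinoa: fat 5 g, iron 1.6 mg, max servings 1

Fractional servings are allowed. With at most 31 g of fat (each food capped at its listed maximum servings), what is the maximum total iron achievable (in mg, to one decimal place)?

13.5 mg

Iron per g fat: chickpeas 0.65, oats 0.5, quinoa 0.32, cheddar 0.01111.
Take 3 servings of chickpeas: uses 12 g fat, +7.8 mg iron (running total 7.8 mg).
Take 2 servings of oats: uses 8 g fat, +4.0 mg iron (running total 11.8 mg).
Take 1 serving of quinoa: uses 5 g fat, +1.6 mg iron (running total 13.4 mg).
Take 0.6667 servings of cheddar: uses 6 g fat, +0.1 mg iron (running total 13.5 mg).
Filling greedily by iron-per-g fat is optimal for one linear limit, giving 13.5 mg.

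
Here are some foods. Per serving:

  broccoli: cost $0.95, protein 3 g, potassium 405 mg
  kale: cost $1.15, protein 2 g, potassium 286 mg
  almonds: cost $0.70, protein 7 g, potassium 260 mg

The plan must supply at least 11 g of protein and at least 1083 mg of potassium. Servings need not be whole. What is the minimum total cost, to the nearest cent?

Check every corner: each single food scaled to meet both minima, and each pair solved so both constraints bind.
broccoli only: max(11/3, 1083/405) = 3.667 servings → $3.48.
kale only: max(11/2, 1083/286) = 5.5 servings → $6.33.
almonds only: max(11/7, 1083/260) = 4.165 servings → $2.92.
broccoli + kale with both targets exact would need a negative amount; discard.
broccoli + almonds with both tight: 2.297 servings and 0.5869 servings → $2.59.
kale + almonds with both tight: 3.186 servings and 0.6613 servings → $4.13.
The minimum over all feasible corners is $2.59.

$2.59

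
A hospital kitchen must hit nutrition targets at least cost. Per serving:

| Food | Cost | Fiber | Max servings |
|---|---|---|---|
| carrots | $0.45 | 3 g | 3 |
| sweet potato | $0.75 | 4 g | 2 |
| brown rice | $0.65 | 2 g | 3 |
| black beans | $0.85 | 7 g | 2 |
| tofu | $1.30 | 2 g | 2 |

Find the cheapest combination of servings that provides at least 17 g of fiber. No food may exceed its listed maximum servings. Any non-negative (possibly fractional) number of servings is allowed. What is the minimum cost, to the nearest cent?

$2.15

Cost per g of fiber: black beans $0.1214, carrots $0.1500, sweet potato $0.1875, brown rice $0.3250, tofu $0.6500.
Take 2 servings of black beans: +14.0 g fiber for $1.70 (total $1.70, still need 3.0 g).
Take 1 serving of carrots: +3.0 g fiber for $0.45 (total $2.15, still need 0.0 g).
Greedy by cheapest-per-g is optimal for a single linear constraint, so the minimum cost is $2.15.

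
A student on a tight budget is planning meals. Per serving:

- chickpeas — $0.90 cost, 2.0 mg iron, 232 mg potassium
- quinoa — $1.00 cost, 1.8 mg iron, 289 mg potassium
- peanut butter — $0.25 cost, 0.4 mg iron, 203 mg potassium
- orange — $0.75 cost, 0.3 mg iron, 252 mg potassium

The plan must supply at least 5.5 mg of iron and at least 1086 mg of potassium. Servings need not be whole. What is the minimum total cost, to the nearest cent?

$2.68

This is a tiny linear program; its minimum lies at a vertex of the feasible set. List the vertices and price them.
chickpeas only: max(5.5/2.0, 1086/232) = 4.681 servings → $4.21.
quinoa only: max(5.5/1.8, 1086/289) = 3.758 servings → $3.76.
peanut butter only: max(5.5/0.4, 1086/203) = 13.75 servings → $3.44.
orange only: max(5.5/0.3, 1086/252) = 18.33 servings → $13.75.
chickpeas + quinoa: the both-tight solution has a negative serving — not a feasible corner.
chickpeas + peanut butter with both tight: 2.178 servings and 2.861 servings → $2.68.
chickpeas + orange with both tight: 2.441 servings and 2.063 servings → $3.74.
quinoa + peanut butter with both tight: 2.731 servings and 1.462 servings → $3.10.
quinoa + orange with both tight: 2.89 servings and 0.9956 servings → $3.64.
peanut butter + orange: the both-tight solution has a negative serving — not a feasible corner.
The minimum over all feasible corners is $2.68.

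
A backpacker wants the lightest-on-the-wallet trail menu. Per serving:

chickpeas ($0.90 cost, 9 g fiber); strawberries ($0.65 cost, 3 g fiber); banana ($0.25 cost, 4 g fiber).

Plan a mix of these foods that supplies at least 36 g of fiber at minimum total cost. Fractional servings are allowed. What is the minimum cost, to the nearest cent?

$2.25

Cost per g of fiber: banana $0.0625, chickpeas $0.1000, strawberries $0.2167.
With no serving limits, use only banana: 36 g / 4 g = 9 servings × $0.25 = $2.25.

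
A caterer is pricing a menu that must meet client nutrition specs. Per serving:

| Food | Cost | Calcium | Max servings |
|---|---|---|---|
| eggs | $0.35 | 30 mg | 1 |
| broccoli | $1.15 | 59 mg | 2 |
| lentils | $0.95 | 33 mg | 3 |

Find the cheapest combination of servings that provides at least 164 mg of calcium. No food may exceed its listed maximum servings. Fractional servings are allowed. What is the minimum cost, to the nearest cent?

Cost per mg of calcium: eggs $0.0117, broccoli $0.0195, lentils $0.0288.
Take 1 serving of eggs: +30.0 mg calcium for $0.35 (total $0.35, still need 134.0 mg).
Take 2 servings of broccoli: +118.0 mg calcium for $2.30 (total $2.65, still need 16.0 mg).
Take 0.4848 servings of lentils: +16.0 mg calcium for $0.46 (total $3.11, still need 0.0 mg).
Greedy by cheapest-per-mg is optimal for a single linear constraint, so the minimum cost is $3.11.

$3.11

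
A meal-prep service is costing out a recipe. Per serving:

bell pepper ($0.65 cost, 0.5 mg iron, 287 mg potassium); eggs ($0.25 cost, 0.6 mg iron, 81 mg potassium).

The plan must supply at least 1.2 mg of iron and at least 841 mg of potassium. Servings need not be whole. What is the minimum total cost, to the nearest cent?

$1.90

Minimising a linear cost over {iron ≥ 1.2, potassium ≥ 841, servings ≥ 0} — the optimum is at a vertex, using one or two foods.
bell pepper only: max(1.2/0.5, 841/287) = 2.93 servings → $1.90.
eggs only: max(1.2/0.6, 841/81) = 10.38 servings → $2.60.
bell pepper + eggs with both targets exact would need a negative amount; discard.
The minimum over all feasible corners is $1.90.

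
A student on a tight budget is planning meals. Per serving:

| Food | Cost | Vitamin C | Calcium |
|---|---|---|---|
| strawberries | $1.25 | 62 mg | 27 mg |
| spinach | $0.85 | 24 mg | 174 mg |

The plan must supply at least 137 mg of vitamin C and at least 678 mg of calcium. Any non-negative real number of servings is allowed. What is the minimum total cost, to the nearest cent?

$4.15

Minimising a linear cost over {vitamin C ≥ 137, calcium ≥ 678, servings ≥ 0} — the optimum is at a vertex, using one or two foods.
strawberries only: max(137/62, 678/27) = 25.11 servings → $31.39.
spinach only: max(137/24, 678/174) = 5.708 servings → $4.85.
strawberries + spinach with both tight: 0.7462 servings and 3.781 servings → $4.15.
Cheapest feasible corner: $4.15.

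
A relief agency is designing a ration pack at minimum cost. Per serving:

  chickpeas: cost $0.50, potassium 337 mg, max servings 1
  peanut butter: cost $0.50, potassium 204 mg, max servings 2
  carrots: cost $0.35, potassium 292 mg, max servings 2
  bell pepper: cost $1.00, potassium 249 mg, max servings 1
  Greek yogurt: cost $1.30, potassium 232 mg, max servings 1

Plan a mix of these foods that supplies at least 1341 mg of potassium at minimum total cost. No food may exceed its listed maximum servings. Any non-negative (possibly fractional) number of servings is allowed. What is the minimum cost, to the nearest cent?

Cost per mg of potassium: carrots $0.0012, chickpeas $0.0015, peanut butter $0.0025, bell pepper $0.0040, Greek yogurt $0.0056.
Take 2 servings of carrots: +584.0 mg potassium for $0.70 (total $0.70, still need 757.0 mg).
Take 1 serving of chickpeas: +337.0 mg potassium for $0.50 (total $1.20, still need 420.0 mg).
Take 2 servings of peanut butter: +408.0 mg potassium for $1.00 (total $2.20, still need 12.0 mg).
Take 0.04819 servings of bell pepper: +12.0 mg potassium for $0.05 (total $2.25, still need 0.0 mg).
Filling from the cheapest source first is optimal under one linear minimum: $2.25.

$2.25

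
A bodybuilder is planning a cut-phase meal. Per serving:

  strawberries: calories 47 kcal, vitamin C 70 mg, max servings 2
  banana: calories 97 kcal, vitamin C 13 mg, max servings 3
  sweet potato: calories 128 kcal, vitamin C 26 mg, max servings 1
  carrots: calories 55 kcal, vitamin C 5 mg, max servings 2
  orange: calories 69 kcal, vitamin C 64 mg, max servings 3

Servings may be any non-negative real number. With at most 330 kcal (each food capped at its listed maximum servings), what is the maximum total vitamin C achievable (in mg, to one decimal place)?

337.9 mg

Vitamin C per kcal: strawberries 1.489, orange 0.9275, sweet potato 0.2031, banana 0.134, carrots 0.09091.
Take 2 servings of strawberries: uses 94 kcal, +140.0 mg vitamin C (running total 140.0 mg).
Take 3 servings of orange: uses 207 kcal, +192.0 mg vitamin C (running total 332.0 mg).
Take 0.2266 servings of sweet potato: uses 29 kcal, +5.9 mg vitamin C (running total 337.9 mg).
Greedy by best ratio exhausts the calories allowance optimally: 337.9 mg.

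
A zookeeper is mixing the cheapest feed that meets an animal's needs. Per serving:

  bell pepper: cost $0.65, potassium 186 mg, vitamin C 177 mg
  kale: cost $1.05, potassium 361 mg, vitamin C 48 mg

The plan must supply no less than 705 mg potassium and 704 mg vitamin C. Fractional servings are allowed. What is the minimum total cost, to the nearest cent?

$2.59

Compare the cost at each extreme point of the feasible region.
bell pepper only: max(705/186, 704/177) = 3.977 servings → $2.59.
kale only: max(705/361, 704/48) = 14.67 servings → $15.40.
bell pepper + kale: intersection lies outside the first quadrant.
So the least-cost plan costs $2.59.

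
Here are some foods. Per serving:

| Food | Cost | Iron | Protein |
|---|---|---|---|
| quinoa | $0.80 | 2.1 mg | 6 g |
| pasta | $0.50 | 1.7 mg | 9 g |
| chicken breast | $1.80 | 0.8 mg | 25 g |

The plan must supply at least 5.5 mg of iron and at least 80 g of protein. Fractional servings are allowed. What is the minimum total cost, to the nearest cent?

An LP optimum is at a vertex; with two nutrient constraints at most two foods are used. Check each candidate.
quinoa only: max(5.5/2.1, 80/6) = 13.33 servings → $10.67.
pasta only: max(5.5/1.7, 80/9) = 8.889 servings → $4.44.
chicken breast only: max(5.5/0.8, 80/25) = 6.875 servings → $12.38.
quinoa + pasta with both targets exact would need a negative amount; discard.
quinoa + chicken breast with both tight: 1.541 servings and 2.83 servings → $6.33.
pasta + chicken breast with both tight: 2.082 servings and 2.45 servings → $5.45.
Cheapest feasible corner: $4.44.

$4.44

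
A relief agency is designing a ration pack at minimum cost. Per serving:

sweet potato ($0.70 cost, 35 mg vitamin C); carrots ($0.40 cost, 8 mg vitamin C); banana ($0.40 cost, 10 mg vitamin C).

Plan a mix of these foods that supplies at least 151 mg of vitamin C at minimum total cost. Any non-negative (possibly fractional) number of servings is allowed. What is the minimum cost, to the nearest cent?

$3.02

Cost per mg of vitamin C: sweet potato $0.0200, banana $0.0400, carrots $0.0500.
With no serving limits, use only sweet potato: 151 mg / 35 mg = 4.314 servings × $0.70 = $3.02.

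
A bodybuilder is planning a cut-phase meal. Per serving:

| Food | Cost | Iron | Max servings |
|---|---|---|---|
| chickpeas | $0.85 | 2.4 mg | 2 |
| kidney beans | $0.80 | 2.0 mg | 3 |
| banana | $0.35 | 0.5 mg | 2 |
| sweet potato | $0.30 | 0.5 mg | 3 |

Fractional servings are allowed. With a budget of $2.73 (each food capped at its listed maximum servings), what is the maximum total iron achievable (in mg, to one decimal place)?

7.4 mg

Iron per dollar: chickpeas 2.824, kidney beans 2.5, sweet potato 1.667, banana 1.429.
Take 2 servings of chickpeas: spends $1.70, +4.8 mg iron (running total 4.8 mg).
Take 1.288 servings of kidney beans: spends $1.03, +2.6 mg iron (running total 7.4 mg).
Greedy by best ratio exhausts the cost allowance optimally: 7.4 mg.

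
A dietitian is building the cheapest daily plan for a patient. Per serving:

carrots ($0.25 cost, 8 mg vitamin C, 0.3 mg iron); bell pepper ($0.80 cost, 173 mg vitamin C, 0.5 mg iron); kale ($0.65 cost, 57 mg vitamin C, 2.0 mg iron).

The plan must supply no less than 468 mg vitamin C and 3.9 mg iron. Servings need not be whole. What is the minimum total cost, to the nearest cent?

$2.70

Compare the cost at each extreme point of the feasible region.
carrots only: max(468/8, 3.9/0.3) = 58.5 servings → $14.62.
bell pepper only: max(468/173, 3.9/0.5) = 7.8 servings → $6.24.
kale only: max(468/57, 3.9/2.0) = 8.211 servings → $5.34.
carrots + bell pepper with both tight: 9.2 servings and 2.28 servings → $4.12.
carrots + kale: intersection lies outside the first quadrant.
bell pepper + kale with both tight: 2.248 servings and 1.388 servings → $2.70.
So the least-cost plan costs $2.70.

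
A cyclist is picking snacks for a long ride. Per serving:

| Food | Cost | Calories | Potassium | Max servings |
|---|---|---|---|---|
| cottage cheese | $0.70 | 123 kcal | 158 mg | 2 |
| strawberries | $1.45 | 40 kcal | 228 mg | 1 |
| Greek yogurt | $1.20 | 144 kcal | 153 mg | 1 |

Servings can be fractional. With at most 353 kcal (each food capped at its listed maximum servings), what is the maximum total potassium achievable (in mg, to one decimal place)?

Potassium per kcal: strawberries 5.7, cottage cheese 1.285, Greek yogurt 1.062.
Take 1 serving of strawberries: uses 40 kcal, +228.0 mg potassium (running total 228.0 mg).
Take 2 servings of cottage cheese: uses 246 kcal, +316.0 mg potassium (running total 544.0 mg).
Take 0.4653 servings of Greek yogurt: uses 67 kcal, +71.2 mg potassium (running total 615.2 mg).
Greedy by best ratio exhausts the calories allowance optimally: 615.2 mg.

615.2 mg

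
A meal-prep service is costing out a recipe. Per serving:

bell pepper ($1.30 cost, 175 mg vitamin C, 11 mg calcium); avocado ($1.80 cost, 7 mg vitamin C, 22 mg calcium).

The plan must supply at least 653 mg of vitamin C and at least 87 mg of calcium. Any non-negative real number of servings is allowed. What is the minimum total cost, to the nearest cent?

$8.58

A basic optimal solution has at most two foods positive. Try each food alone and each pair with both targets met exactly.
bell pepper only: max(653/175, 87/11) = 7.909 servings → $10.28.
avocado only: max(653/7, 87/22) = 93.29 servings → $167.91.
bell pepper + avocado with both tight: 3.646 servings and 2.131 servings → $8.58.
So the least-cost plan costs $8.58.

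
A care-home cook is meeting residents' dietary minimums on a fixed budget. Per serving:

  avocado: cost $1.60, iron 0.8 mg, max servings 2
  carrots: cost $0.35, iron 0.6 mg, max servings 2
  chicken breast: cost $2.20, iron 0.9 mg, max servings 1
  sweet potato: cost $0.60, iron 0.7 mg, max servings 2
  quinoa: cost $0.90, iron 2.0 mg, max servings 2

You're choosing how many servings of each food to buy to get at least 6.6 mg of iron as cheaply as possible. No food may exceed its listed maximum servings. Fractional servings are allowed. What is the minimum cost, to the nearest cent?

$3.70

Cost per mg of iron: quinoa $0.4500, carrots $0.5833, sweet potato $0.8571, avocado $2.0000, chicken breast $2.4444.
Take 2 servings of quinoa: +4.0 mg iron for $1.80 (total $1.80, still need 2.6 mg).
Take 2 servings of carrots: +1.2 mg iron for $0.70 (total $2.50, still need 1.4 mg).
Take 2 servings of sweet potato: +1.4 mg iron for $1.20 (total $3.70, still need 0.0 mg).
Filling from the cheapest source first is optimal under one linear minimum: $3.70.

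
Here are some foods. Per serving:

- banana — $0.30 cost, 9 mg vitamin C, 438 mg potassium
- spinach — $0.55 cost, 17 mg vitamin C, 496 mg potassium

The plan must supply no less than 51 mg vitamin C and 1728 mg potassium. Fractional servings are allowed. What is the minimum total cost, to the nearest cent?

$1.66

Minimising a linear cost over {vitamin C ≥ 51, potassium ≥ 1728, servings ≥ 0} — the optimum is at a vertex, using one or two foods.
banana only: max(51/9, 1728/438) = 5.667 servings → $1.70.
spinach only: max(51/17, 1728/496) = 3.484 servings → $1.92.
banana + spinach with both tight: 1.368 servings and 2.276 servings → $1.66.
So the least-cost plan costs $1.66.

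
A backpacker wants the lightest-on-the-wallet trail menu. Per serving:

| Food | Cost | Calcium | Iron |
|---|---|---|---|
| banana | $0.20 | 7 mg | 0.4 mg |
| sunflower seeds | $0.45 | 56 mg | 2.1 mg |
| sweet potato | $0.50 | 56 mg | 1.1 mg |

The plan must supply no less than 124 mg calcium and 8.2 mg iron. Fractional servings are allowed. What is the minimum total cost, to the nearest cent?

At the optimum either one food covers both requirements or two foods hit both targets exactly; no other combination can be cheaper.
banana only: max(124/7, 8.2/0.4) = 20.5 servings → $4.10.
sunflower seeds only: max(124/56, 8.2/2.1) = 3.905 servings → $1.76.
sweet potato only: max(124/56, 8.2/1.1) = 7.455 servings → $3.73.
banana + sunflower seeds: intersection lies outside the first quadrant.
banana + sweet potato with both targets exact would need a negative amount; discard.
sunflower seeds + sweet potato with both targets exact would need a negative amount; discard.
The minimum over all feasible corners is $1.76.

$1.76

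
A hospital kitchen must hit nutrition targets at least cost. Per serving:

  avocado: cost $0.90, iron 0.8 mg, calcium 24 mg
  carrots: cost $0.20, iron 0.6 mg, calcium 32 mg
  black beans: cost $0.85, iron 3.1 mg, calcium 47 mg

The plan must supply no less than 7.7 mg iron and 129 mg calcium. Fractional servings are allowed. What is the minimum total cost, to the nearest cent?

$2.13

avocado only: max(7.7/0.8, 129/24) = 9.625 servings → $8.66.
carrots only: max(7.7/0.6, 129/32) = 12.83 servings → $2.57.
black beans only: max(7.7/3.1, 129/47) = 2.745 servings → $2.33.
avocado + carrots: intersection lies outside the first quadrant.
avocado + black beans with both tight: 1.033 servings and 2.217 servings → $2.81.
carrots + black beans with both tight: 0.5352 servings and 2.38 servings → $2.13.
Cheapest feasible corner: $2.13.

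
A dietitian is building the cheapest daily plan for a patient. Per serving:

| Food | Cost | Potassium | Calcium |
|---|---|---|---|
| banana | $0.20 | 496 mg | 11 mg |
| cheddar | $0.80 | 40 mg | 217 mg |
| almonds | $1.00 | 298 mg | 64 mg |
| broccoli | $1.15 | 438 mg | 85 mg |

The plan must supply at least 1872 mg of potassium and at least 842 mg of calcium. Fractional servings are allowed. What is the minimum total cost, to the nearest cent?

With two linear requirements the optimum uses one or two foods; enumerate the corners.
banana only: max(1872/496, 842/11) = 76.55 servings → $15.31.
cheddar only: max(1872/40, 842/217) = 46.8 servings → $37.44.
almonds only: max(1872/298, 842/64) = 13.16 servings → $13.16.
broccoli only: max(1872/438, 842/85) = 9.906 servings → $11.39.
banana + cheddar with both tight: 3.475 servings and 3.704 servings → $3.66.
banana + almonds: intersection lies outside the first quadrant.
banana + broccoli with both targets exact would need a negative amount; discard.
cheddar + almonds with both tight: 2.111 servings and 5.999 servings → $7.69.
cheddar + broccoli with both tight: 2.288 servings and 4.065 servings → $6.51.
almonds + broccoli: the both-tight solution has a negative serving — not a feasible corner.
Cheapest feasible corner: $3.66.

$3.66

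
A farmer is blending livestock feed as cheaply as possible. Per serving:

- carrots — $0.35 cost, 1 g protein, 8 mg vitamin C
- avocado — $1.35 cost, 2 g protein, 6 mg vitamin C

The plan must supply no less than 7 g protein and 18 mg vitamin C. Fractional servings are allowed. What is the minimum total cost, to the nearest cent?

$2.45

An LP optimum is at a vertex; with two nutrient constraints at most two foods are used. Check each candidate.
carrots only: max(7/1, 18/8) = 7 servings → $2.45.
avocado only: max(7/2, 18/6) = 3.5 servings → $4.72.
carrots + avocado: the both-tight solution has a negative serving — not a feasible corner.
Cheapest feasible corner: $2.45.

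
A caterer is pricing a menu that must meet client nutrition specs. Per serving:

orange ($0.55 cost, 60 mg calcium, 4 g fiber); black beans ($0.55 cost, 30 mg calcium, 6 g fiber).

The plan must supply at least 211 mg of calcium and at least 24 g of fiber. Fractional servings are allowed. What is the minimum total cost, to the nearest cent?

$2.62

At the optimum either one food covers both requirements or two foods hit both targets exactly; no other combination can be cheaper.
orange only: max(211/60, 24/4) = 6 servings → $3.30.
black beans only: max(211/30, 24/6) = 7.033 servings → $3.87.
orange + black beans with both tight: 2.275 servings and 2.483 servings → $2.62.
The minimum over all feasible corners is $2.62.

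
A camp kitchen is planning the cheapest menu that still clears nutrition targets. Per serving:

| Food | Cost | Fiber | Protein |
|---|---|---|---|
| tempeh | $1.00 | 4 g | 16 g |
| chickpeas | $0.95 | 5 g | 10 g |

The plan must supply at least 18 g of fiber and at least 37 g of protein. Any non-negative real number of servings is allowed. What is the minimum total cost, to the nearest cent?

$3.45

An LP optimum is at a vertex; with two nutrient constraints at most two foods are used. Check each candidate.
tempeh only: max(18/4, 37/16) = 4.5 servings → $4.50.
chickpeas only: max(18/5, 37/10) = 3.7 servings → $3.52.
tempeh + chickpeas with both tight: 0.125 servings and 3.5 servings → $3.45.
The minimum over all feasible corners is $3.45.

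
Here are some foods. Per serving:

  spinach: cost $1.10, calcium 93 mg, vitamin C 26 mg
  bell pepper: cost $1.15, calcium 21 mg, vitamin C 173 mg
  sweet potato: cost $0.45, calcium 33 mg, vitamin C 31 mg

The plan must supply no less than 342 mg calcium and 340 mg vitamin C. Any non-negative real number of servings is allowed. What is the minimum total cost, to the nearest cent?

The cheapest plan sits at a corner of the feasible region — with two constraints it uses at most two foods.
spinach only: max(342/93, 340/26) = 13.08 servings → $14.38.
bell pepper only: max(342/21, 340/173) = 16.29 servings → $18.73.
sweet potato only: max(342/33, 340/31) = 10.97 servings → $4.94.
spinach + bell pepper with both tight: 3.347 servings and 1.462 servings → $5.36.
spinach + sweet potato: the both-tight solution has a negative serving — not a feasible corner.
bell pepper + sweet potato with both tight: 0.1222 servings and 10.29 servings → $4.77.
The minimum over all feasible corners is $4.77.

$4.77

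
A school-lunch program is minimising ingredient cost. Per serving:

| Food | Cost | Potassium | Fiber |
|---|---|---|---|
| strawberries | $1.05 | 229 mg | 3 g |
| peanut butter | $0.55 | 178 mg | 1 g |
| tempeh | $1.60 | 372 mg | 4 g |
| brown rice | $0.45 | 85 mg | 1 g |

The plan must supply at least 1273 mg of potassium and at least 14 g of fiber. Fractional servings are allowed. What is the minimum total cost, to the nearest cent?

$5.30

Compare the cost at each extreme point of the feasible region.
strawberries only: max(1273/229, 14/3) = 5.559 servings → $5.84.
peanut butter only: max(1273/178, 14/1) = 14 servings → $7.70.
tempeh only: max(1273/372, 14/4) = 3.5 servings → $5.60.
brown rice only: max(1273/85, 14/1) = 14.98 servings → $6.74.
strawberries + peanut butter with both tight: 3.997 servings and 2.01 servings → $5.30.
strawberries + tempeh with both tight: 0.58 servings and 3.065 servings → $5.51.
strawberries + brown rice: intersection lies outside the first quadrant.
peanut butter + tempeh with both targets exact would need a negative amount; discard.
peanut butter + brown rice with both tight: 0.8925 servings and 13.11 servings → $6.39.
tempeh + brown rice with both tight: 2.594 servings and 3.625 servings → $5.78.
Cheapest feasible corner: $5.30.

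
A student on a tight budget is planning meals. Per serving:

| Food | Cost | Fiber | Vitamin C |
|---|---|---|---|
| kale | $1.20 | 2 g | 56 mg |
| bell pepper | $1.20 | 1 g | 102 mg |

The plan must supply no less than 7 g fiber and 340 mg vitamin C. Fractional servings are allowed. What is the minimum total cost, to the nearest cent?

$5.37

An LP optimum is at a vertex; with two nutrient constraints at most two foods are used. Check each candidate.
kale only: max(7/2, 340/56) = 6.071 servings → $7.29.
bell pepper only: max(7/1, 340/102) = 7 servings → $8.40.
kale + bell pepper with both tight: 2.527 servings and 1.946 servings → $5.37.
So the least-cost plan costs $5.37.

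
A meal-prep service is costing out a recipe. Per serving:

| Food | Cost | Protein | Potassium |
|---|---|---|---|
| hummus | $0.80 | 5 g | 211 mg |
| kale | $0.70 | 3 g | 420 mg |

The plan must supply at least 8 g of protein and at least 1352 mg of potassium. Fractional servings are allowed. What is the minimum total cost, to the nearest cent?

Check every corner: each single food scaled to meet both minima, and each pair solved so both constraints bind.
hummus only: max(8/5, 1352/211) = 6.408 servings → $5.13.
kale only: max(8/3, 1352/420) = 3.219 servings → $2.25.
hummus + kale: intersection lies outside the first quadrant.
Cheapest feasible corner: $2.25.

$2.25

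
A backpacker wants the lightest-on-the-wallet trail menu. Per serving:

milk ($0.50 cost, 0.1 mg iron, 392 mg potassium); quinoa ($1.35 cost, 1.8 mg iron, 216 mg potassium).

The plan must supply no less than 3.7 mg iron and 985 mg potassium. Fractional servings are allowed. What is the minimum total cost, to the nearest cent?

Two binding constraints pin down two serving amounts, so the optimal mix uses at most two foods. The candidates are each food alone (scaled to the tighter of iron/potassium) and each pair with both constraints tight.
milk only: max(3.7/0.1, 985/392) = 37 servings → $18.50.
quinoa only: max(3.7/1.8, 985/216) = 4.56 servings → $6.16.
milk + quinoa with both tight: 1.424 servings and 1.976 servings → $3.38.
Cheapest feasible corner: $3.38.

$3.38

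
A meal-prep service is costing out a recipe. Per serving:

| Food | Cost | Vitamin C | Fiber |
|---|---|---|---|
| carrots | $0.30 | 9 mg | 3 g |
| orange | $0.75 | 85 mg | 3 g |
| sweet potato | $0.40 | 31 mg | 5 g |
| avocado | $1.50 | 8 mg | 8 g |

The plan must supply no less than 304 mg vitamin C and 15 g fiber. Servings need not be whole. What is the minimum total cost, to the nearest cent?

A basic optimal solution has at most two foods positive. Try each food alone and each pair with both targets met exactly.
carrots only: max(304/9, 15/3) = 33.78 servings → $10.13.
orange only: max(304/85, 15/3) = 5 servings → $3.75.
sweet potato only: max(304/31, 15/5) = 9.806 servings → $3.92.
avocado only: max(304/8, 15/8) = 38 servings → $57.00.
carrots + orange with both tight: 1.592 servings and 3.408 servings → $3.03.
carrots + sweet potato: intersection lies outside the first quadrant.
carrots + avocado: intersection lies outside the first quadrant.
orange + sweet potato with both tight: 3.178 servings and 1.093 servings → $2.82.
orange + avocado with both tight: 3.524 servings and 0.5534 servings → $3.47.
sweet potato + avocado: the both-tight solution has a negative serving — not a feasible corner.
The minimum over all feasible corners is $2.82.

$2.82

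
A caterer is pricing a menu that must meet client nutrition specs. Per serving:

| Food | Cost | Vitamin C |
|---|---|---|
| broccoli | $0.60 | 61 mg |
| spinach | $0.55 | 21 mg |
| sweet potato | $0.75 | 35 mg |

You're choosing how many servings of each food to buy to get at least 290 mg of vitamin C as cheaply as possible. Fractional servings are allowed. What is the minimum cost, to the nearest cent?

$2.85

Cost per mg of vitamin C: broccoli $0.0098, sweet potato $0.0214, spinach $0.0262.
With no serving limits, use only broccoli: 290 mg / 61 mg = 4.754 servings × $0.60 = $2.85.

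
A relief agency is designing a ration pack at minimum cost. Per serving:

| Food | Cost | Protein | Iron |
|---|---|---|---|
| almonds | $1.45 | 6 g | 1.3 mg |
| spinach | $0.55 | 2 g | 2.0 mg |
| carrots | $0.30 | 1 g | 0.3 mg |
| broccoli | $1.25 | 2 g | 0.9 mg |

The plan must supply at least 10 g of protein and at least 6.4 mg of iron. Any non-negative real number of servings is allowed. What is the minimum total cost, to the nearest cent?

almonds only: max(10/6, 6.4/1.3) = 4.923 servings → $7.14.
spinach only: max(10/2, 6.4/2.0) = 5 servings → $2.75.
carrots only: max(10/1, 6.4/0.3) = 21.33 servings → $6.40.
broccoli only: max(10/2, 6.4/0.9) = 7.111 servings → $8.89.
almonds + spinach with both tight: 0.766 servings and 2.702 servings → $2.60.
almonds + carrots: the both-tight solution has a negative serving — not a feasible corner.
almonds + broccoli with both targets exact would need a negative amount; discard.
spinach + carrots with both tight: 2.429 servings and 5.143 servings → $2.88.
spinach + broccoli with both tight: 1.727 servings and 3.273 servings → $5.04.
carrots + broccoli: the both-tight solution has a negative serving — not a feasible corner.
Cheapest feasible corner: $2.60.

$2.60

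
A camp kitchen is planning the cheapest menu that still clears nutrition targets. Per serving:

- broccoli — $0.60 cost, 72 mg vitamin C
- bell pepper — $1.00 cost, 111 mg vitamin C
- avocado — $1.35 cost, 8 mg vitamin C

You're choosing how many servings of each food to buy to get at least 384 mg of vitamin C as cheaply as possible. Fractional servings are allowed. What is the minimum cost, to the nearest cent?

$3.20

Cost per mg of vitamin C: broccoli $0.0083, bell pepper $0.0090, avocado $0.1688.
With no serving limits, use only broccoli: 384 mg / 72 mg = 5.333 servings × $0.60 = $3.20.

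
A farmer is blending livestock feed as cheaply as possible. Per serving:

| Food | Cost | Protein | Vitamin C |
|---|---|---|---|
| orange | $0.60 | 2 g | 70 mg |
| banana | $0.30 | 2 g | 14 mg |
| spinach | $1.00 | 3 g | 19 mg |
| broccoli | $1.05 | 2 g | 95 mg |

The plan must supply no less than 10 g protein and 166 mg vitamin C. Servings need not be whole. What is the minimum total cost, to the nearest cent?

With two linear requirements the optimum uses one or two foods; enumerate the corners.
orange only: max(10/2, 166/70) = 5 servings → $3.00.
banana only: max(10/2, 166/14) = 11.86 servings → $3.56.
spinach only: max(10/3, 166/19) = 8.737 servings → $8.74.
broccoli only: max(10/2, 166/95) = 5 servings → $5.25.
orange + banana with both tight: 1.714 servings and 3.286 servings → $2.01.
orange + spinach with both tight: 1.791 servings and 2.14 servings → $3.21.
orange + broccoli: intersection lies outside the first quadrant.
banana + spinach: the both-tight solution has a negative serving — not a feasible corner.
banana + broccoli with both tight: 3.815 servings and 1.185 servings → $2.39.
spinach + broccoli with both tight: 2.502 servings and 1.247 servings → $3.81.
The minimum over all feasible corners is $2.01.

$2.01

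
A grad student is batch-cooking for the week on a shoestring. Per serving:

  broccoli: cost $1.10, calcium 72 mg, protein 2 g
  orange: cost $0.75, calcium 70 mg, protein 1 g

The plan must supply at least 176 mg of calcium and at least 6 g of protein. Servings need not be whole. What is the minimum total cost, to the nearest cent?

broccoli only: max(176/72, 6/2) = 3 servings → $3.30.
orange only: max(176/70, 6/1) = 6 servings → $4.50.
broccoli + orange with both targets exact would need a negative amount; discard.
Cheapest feasible corner: $3.30.

$3.30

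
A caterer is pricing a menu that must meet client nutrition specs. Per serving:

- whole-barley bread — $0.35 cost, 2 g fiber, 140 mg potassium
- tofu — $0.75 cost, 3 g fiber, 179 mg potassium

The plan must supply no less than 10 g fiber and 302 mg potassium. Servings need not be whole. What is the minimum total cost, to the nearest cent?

$1.75

This is a tiny linear program; its minimum lies at a vertex of the feasible set. List the vertices and price them.
whole-barley bread only: max(10/2, 302/140) = 5 servings → $1.75.
tofu only: max(10/3, 302/179) = 3.333 servings → $2.50.
whole-barley bread + tofu: intersection lies outside the first quadrant.
Cheapest feasible corner: $1.75.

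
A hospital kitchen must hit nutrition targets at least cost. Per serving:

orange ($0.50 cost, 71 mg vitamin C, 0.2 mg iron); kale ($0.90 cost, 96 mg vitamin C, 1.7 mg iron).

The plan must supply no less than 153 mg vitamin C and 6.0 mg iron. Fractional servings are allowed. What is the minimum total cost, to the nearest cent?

At the optimum either one food covers both requirements or two foods hit both targets exactly; no other combination can be cheaper.
orange only: max(153/71, 6.0/0.2) = 30 servings → $15.00.
kale only: max(153/96, 6.0/1.7) = 3.529 servings → $3.18.
orange + kale: the both-tight solution has a negative serving — not a feasible corner.
The minimum over all feasible corners is $3.18.

$3.18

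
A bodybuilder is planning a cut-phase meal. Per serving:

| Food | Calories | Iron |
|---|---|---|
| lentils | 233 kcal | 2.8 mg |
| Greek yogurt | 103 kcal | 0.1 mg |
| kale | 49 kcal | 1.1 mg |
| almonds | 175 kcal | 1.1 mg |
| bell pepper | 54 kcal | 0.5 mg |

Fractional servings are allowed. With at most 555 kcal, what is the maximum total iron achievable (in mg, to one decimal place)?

12.5 mg

Iron per kcal: kale 0.02245, lentils 0.01202, bell pepper 0.009259, almonds 0.006286, Greek yogurt 0.0009709.
With no serving limits, spend the whole calories allowance on kale: 555 kcal / 49 kcal × 1.1 mg = 12.5 mg.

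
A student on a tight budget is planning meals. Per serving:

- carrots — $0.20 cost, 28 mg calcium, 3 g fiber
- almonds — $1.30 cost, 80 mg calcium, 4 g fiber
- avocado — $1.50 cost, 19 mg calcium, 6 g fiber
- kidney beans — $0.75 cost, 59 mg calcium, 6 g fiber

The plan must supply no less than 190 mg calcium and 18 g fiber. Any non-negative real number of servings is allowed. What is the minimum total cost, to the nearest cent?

$1.36

carrots only: max(190/28, 18/3) = 6.786 servings → $1.36.
almonds only: max(190/80, 18/4) = 4.5 servings → $5.85.
avocado only: max(190/19, 18/6) = 10 servings → $15.00.
kidney beans only: max(190/59, 18/6) = 3.22 servings → $2.42.
carrots + almonds with both tight: 5.312 servings and 0.5156 servings → $1.73.
carrots + avocado: the both-tight solution has a negative serving — not a feasible corner.
carrots + kidney beans: the both-tight solution has a negative serving — not a feasible corner.
almonds + avocado with both tight: 1.975 servings and 1.683 servings → $5.09.
almonds + kidney beans with both tight: 0.3197 servings and 2.787 servings → $2.51.
avocado + kidney beans with both targets exact would need a negative amount; discard.
Cheapest feasible corner: $1.36.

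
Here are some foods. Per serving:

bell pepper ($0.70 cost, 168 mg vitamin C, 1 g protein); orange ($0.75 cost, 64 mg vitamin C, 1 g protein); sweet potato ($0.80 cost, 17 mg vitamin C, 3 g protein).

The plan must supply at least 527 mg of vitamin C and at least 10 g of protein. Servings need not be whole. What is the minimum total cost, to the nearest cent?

$3.92

bell pepper only: max(527/168, 10/1) = 10 servings → $7.00.
orange only: max(527/64, 10/1) = 10 servings → $7.50.
sweet potato only: max(527/17, 10/3) = 31 servings → $24.80.
bell pepper + orange: intersection lies outside the first quadrant.
bell pepper + sweet potato with both tight: 2.897 servings and 2.368 servings → $3.92.
orange + sweet potato with both tight: 8.063 servings and 0.6457 servings → $6.56.
The minimum over all feasible corners is $3.92.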